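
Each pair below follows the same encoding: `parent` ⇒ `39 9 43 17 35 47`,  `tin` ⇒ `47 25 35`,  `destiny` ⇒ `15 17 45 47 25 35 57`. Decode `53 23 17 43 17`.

p(#16)→39 and a(#1)→9: differences scale by 2, so n = 2·pos + 7. With a=1..z=26, the number is 2·pos + 7.
Decoding 53 23 17 43 17: 53→(53−7)÷2=23=w, 23→(23−7)÷2=8=h, 17→(17−7)÷2=5=e, 43→(43−7)÷2=18=r, 17→(17−7)÷2=5=e.

where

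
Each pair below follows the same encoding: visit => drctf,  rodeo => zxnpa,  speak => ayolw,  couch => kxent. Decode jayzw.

Letter i (0-indexed) is shifted by i+8, so successive shifts are 8, 9, 10, ….
Reversing it on jayzw: j−8=b, a−9=r, y−10=o, z−11=o, w−12=k.

brook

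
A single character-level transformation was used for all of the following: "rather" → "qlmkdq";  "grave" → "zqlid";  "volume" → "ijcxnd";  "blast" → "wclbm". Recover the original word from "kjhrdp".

hockey

r(17)→q(16) and a(0)→l(11) fit y≡11x+11 (mod 26); the inverse of 11 mod 26 is 19. This is an affine cipher: with a=0,…,z=25, each position x becomes (11x+11) mod 26.
Reversing it on kjhrdp: k(10)→19·(10−11)≡7=h; j(9)→19·(9−11)≡14=o; h(7)→19·(7−11)≡2=c; r(17)→19·(17−11)≡10=k; d(3)→19·(3−11)≡4=e; p(15)→19·(15−11)≡24=y (all mod 26).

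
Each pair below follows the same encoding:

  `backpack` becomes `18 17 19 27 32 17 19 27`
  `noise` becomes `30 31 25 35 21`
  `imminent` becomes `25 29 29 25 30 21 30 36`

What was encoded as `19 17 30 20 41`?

b is letter #2 and maps to 18: an offset of 16. Letters become their 1-based position plus 16 (so a→17, b→18, …).
Reversing it on 19 17 30 20 41: 19→(19−16)÷1=3=c, 17→(17−16)÷1=1=a, 30→(30−16)÷1=14=n, 20→(20−16)÷1=4=d, 41→(41−16)÷1=25=y.

candy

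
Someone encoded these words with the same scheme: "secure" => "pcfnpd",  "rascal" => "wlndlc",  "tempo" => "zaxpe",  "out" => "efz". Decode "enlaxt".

The output letters match the input read backwards, each shifted +11: secure reversed is eruces. Read the word backwards and shift each letter +11.
Decoding enlaxt: shift back: e−11=t, n−11=c, l−11=a, a−11=p, x−11=m, t−11=i → tcapmi; then reverse → impact.

impact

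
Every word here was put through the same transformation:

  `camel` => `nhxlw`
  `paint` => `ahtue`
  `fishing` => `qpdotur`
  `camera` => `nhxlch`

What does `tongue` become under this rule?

The shifts repeat in a cycle of length 2: positions 0,1,… shift by +11, +7, then the pattern repeats.
Applying it to tongue: t+11=e, o+7=v, n+11=y, g+7=n, u+11=f, e+7=l.

evynfl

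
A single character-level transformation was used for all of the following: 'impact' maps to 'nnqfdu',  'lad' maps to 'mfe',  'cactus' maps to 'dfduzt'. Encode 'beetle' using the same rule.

cjjumj

The shift depends on letter class: consonant m→n is +1, but vowel i→n is +5. The rule splits by letter class: vowels +5, consonants +1.
On beetle: b(cons)+1=c, e(vowel)+5=j, e(vowel)+5=j, t(cons)+1=u, l(cons)+1=m, e(vowel)+5=j.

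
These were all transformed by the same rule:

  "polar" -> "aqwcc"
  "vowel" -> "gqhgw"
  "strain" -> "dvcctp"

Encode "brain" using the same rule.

mtlky

It's a Vigenère-style cipher with numeric key [11,2]: position i shifts by key[i mod 2].
Applying it to brain: b+11=m, r+2=t, a+11=l, i+2=k, n+11=y.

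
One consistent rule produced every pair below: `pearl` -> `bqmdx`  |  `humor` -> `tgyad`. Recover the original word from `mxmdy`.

Compare letters: p→b is +12, e→q is +12, a→m is +12 — a constant shift. Every letter moves 12 places later in the alphabet, wrapping around z→a.
Undoing it on mxmdy: m−12=a, x−12=l, m−12=a, d−12=r, y−12=m.

alarm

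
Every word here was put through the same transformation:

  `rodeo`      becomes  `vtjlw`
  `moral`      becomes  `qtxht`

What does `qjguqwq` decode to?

In rodeo: r→v is +4, o→t is +5, d→j is +6, e→l is +7 — the shift increases by 1 each position. The shift increases by 1 at each position, starting from +4: 4, 5, 6, ….
Decoding qjguqwq: q−4=m, j−5=e, g−6=a, u−7=n, q−8=i, w−9=n, q−10=g.

meaning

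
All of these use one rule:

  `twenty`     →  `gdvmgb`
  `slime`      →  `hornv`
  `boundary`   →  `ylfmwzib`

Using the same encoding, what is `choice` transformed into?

xslrxv

Each pair mirrors across the alphabet (t↔g, w↔d, e↔v): positions sum to 25. Each letter is replaced by its mirror in the alphabet: a↔z, b↔y, c↔x, and so on (the Atbash cipher).
Applying it to choice: c↔x, h↔s, o↔l, i↔r, c↔x, e↔v.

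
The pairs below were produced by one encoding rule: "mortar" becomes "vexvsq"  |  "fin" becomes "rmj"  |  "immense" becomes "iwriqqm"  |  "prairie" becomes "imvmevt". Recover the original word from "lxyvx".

truth

The output letters match the input read backwards, each shifted +4: mortar reversed is ratrom. Read the word backwards and shift each letter +4.
Undoing it on lxyvx: shift back: l−4=h, x−4=t, y−4=u, v−4=r, x−4=t → hturt; then reverse → truth.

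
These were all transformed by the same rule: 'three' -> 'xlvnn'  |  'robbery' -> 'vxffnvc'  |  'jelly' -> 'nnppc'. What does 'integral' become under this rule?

rrxnkvjp

The shift depends on letter class: consonant t→x is +4, but vowel e→n is +9. The rule splits by letter class: vowels +9, consonants +4.
Applying it to integral: i(vowel)+9=r, n(cons)+4=r, t(cons)+4=x, e(vowel)+9=n, g(cons)+4=k, r(cons)+4=v, a(vowel)+9=j, l(cons)+4=p.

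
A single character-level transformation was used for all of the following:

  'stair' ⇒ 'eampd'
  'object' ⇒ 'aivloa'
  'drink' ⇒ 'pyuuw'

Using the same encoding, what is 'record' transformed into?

dlovdk

Shifts by position in stair: pos 0: s→e (+12), pos 1: t→a (+7), pos 2: a→m (+12), pos 3: i→p (+7) — repeating every 2. It's a Vigenère-style cipher with numeric key [12,7]: position i shifts by key[i mod 2].
For record: r+12=d, e+7=l, c+12=o, o+7=v, r+12=d, d+7=k.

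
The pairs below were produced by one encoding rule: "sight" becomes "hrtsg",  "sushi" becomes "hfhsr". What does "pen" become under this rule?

Each pair mirrors across the alphabet (s↔h, i↔r, g↔t): positions sum to 25. This is the alphabet-reversal cipher (Atbash): a becomes z, b becomes y, etc.
Applying it to pen: p↔k, e↔v, n↔m.

kvm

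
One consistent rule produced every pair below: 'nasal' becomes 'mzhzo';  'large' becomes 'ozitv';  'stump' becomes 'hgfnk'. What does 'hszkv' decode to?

Each pair mirrors across the alphabet (n↔m, a↔z, s↔h): positions sum to 25. Each letter is replaced by its mirror in the alphabet: a↔z, b↔y, c↔x, and so on (the Atbash cipher).
Undoing it on hszkv: h↔s, s↔h, z↔a, k↔p, v↔e.

shape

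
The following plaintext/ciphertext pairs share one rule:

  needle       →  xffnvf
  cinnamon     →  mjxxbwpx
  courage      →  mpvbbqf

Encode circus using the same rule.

mjbmvc

The shift depends on letter class: consonant n→x is +10, but vowel e→f is +1. The rule splits by letter class: vowels +1, consonants +10.
On circus: c(cons)+10=m, i(vowel)+1=j, r(cons)+10=b, c(cons)+10=m, u(vowel)+1=v, s(cons)+10=c.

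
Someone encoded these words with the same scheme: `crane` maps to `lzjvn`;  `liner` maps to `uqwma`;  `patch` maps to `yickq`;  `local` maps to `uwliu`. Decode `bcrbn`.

suite

Shifts by position in crane: pos 0: c→l (+9), pos 1: r→z (+8), pos 2: a→j (+9), pos 3: n→v (+8) — repeating every 2. The shifts repeat in a cycle of length 2: positions 0,1,… shift by +9, +8, then the pattern repeats.
Decoding bcrbn: b−9=s, c−8=u, r−9=i, b−8=t, n−9=e.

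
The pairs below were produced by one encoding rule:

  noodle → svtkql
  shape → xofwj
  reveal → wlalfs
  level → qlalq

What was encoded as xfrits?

Shifts by position in noodle: pos 0: n→s (+5), pos 1: o→v (+7), pos 2: o→t (+5), pos 3: d→k (+7) — repeating every 2. It's a Vigenère-style cipher with numeric key [5,7]: position i shifts by key[i mod 2].
Undoing it on xfrits: x−5=s, f−7=y, r−5=m, i−7=b, t−5=o, s−7=l.

symbol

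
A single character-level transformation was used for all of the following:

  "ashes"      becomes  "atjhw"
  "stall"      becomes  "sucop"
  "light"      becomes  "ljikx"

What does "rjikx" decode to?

right

In ashes: a→a is +0, s→t is +1, h→j is +2, e→h is +3 — the shift increases by 1 each position. Each letter shifts forward by its position index (0, 1, 2, …) — the shift grows by one for each successive letter.
Reversing it on rjikx: r−0=r, j−1=i, i−2=g, k−3=h, x−4=t.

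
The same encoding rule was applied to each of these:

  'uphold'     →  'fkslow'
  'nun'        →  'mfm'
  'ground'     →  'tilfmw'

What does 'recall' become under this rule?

ivxzoo

Each pair mirrors across the alphabet (u↔f, p↔k, h↔s): positions sum to 25. Letters are reflected about the middle of the alphabet (position → 25−position): Atbash.
Applying it to recall: r↔i, e↔v, c↔x, a↔z, l↔o, l↔o.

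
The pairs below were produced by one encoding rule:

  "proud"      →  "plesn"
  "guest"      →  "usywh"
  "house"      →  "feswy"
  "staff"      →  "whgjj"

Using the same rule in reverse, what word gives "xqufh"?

p(15)→p(15) and r(17)→l(11) fit y≡11x+6 (mod 26); the inverse of 11 mod 26 is 19. Treating letters as 0–25, the rule is x ↦ 11x + 6 (mod 26).
Undoing it on xqufh: x(23)→19·(23−6)≡11=l; q(16)→19·(16−6)≡8=i; u(20)→19·(20−6)≡6=g; f(5)→19·(5−6)≡7=h; h(7)→19·(7−6)≡19=t (all mod 26).

light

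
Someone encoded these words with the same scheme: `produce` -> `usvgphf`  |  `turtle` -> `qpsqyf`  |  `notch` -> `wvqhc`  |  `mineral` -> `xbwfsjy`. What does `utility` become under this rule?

p(15)→u(20) and r(17)→s(18) fit y≡25x+9 (mod 26); the inverse of 25 mod 26 is 25. This is an affine cipher: with a=0,…,z=25, each position x becomes (25x+9) mod 26.
On utility: u(20)→25·20+9≡15=p; t(19)→25·19+9≡16=q; i(8)→25·8+9≡1=b; l(11)→25·11+9≡24=y; i(8)→25·8+9≡1=b; t(19)→25·19+9≡16=q; y(24)→25·24+9≡11=l (all mod 26).

pqbybql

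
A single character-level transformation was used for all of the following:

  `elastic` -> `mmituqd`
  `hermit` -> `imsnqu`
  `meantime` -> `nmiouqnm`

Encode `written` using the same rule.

The shift depends on letter class: consonant l→m is +1, but vowel e→m is +8. Vowels shift forward by 8 and consonants shift forward by 1.
On written: w(cons)+1=x, r(cons)+1=s, i(vowel)+8=q, t(cons)+1=u, t(cons)+1=u, e(vowel)+8=m, n(cons)+1=o.

xsquumo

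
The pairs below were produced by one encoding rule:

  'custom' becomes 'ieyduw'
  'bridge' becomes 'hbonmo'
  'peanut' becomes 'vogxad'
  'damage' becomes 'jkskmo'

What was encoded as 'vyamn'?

The shifts repeat in a cycle of length 2: positions 0,1,… shift by +6, +10, then the pattern repeats.
Reversing it on vyamn: v−6=p, y−10=o, a−6=u, m−10=c, n−6=h.

pouch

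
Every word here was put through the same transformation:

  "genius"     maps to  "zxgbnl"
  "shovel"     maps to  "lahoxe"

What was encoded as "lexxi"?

Compare letters: g→z is +19, e→x is +19, n→g is +19 — a constant shift. Every letter moves 19 places later in the alphabet, wrapping around z→a.
Reversing it on lexxi: l−19=s, e−19=l, x−19=e, x−19=e, i−19=p.

sleep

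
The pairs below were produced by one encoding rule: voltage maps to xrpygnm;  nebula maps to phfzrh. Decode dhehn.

In voltage: v→x is +2, o→r is +3, l→p is +4, t→y is +5 — the shift increases by 1 each position. The shift increases by 1 at each position, starting from +2: 2, 3, 4, ….
Decoding dhehn: d−2=b, h−3=e, e−4=a, h−5=c, n−6=h.

beach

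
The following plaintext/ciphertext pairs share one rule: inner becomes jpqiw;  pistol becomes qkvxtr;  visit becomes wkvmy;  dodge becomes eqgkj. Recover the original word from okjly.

night

In inner: i→j is +1, n→p is +2, n→q is +3, e→i is +4 — the shift increases by 1 each position. Letter i (0-indexed) is shifted by i+1, so successive shifts are 1, 2, 3, ….
Decoding okjly: o−1=n, k−2=i, j−3=g, l−4=h, y−5=t.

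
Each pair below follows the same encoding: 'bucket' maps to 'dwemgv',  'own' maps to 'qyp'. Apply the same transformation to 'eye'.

gag

Compare letters: b→d is +2, u→w is +2, c→e is +2 — a constant shift. This is a Caesar cipher with shift 2.
For eye: e+2=g, y+2=a, e+2=g.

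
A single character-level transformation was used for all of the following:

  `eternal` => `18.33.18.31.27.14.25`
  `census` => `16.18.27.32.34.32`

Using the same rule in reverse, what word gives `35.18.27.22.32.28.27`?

Each letter is replaced by its alphabet position (a=1..z=26) + 13.
Decoding 35.18.27.22.32.28.27: 35→(35−13)÷1=22=v, 18→(18−13)÷1=5=e, 27→(27−13)÷1=14=n, 22→(22−13)÷1=9=i, 32→(32−13)÷1=19=s, 28→(28−13)÷1=15=o, 27→(27−13)÷1=14=n.

venison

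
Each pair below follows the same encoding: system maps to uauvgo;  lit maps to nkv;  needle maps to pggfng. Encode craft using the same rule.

Compare letters: s→u is +2, y→a is +2, s→u is +2 — a constant shift. It's a constant shift of +2 (ROT2).
Applying it to craft: c+2=e, r+2=t, a+2=c, f+2=h, t+2=v.

etchv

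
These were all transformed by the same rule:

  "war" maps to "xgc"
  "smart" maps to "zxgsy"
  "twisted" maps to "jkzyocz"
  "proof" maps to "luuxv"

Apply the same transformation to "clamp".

The output letters match the input read backwards, each shifted +6: war reversed is raw. Read the word backwards and shift each letter +6.
On clamp: reverse → pmalc; then shift: p+6=v, m+6=s, a+6=g, l+6=r, c+6=i.

vsgri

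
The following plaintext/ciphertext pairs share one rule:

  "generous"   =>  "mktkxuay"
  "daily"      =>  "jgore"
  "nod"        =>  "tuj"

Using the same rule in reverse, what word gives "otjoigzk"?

indicate

Every letter moves 6 places later in the alphabet, wrapping around z→a.
Undoing it on otjoigzk: o−6=i, t−6=n, j−6=d, o−6=i, i−6=c, g−6=a, z−6=t, k−6=e.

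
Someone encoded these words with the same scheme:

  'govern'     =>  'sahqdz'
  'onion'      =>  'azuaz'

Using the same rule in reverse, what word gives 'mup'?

Compare letters: g→s is +12, o→a is +12, v→h is +12 — a constant shift. This is a Caesar cipher with shift 12.
Undoing it on mup: m−12=a, u−12=i, p−12=d.

aid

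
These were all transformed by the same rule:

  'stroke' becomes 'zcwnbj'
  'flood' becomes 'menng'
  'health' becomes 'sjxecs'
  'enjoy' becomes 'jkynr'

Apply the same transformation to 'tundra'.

cfkgwx

s(18)→z(25) and t(19)→c(2) fit y≡3x+23 (mod 26); the inverse of 3 mod 26 is 9. Each letter's alphabet position (a=0..z=25) is mapped through 3·x+23 mod 26 — an affine cipher.
Applying it to tundra: t(19)→3·19+23≡2=c; u(20)→3·20+23≡5=f; n(13)→3·13+23≡10=k; d(3)→3·3+23≡6=g; r(17)→3·17+23≡22=w; a(0)→3·0+23≡23=x (all mod 26).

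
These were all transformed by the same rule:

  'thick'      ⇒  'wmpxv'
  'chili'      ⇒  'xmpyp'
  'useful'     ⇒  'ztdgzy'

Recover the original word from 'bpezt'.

minus

t(19)→w(22) and h(7)→m(12) fit y≡3x+17 (mod 26); the inverse of 3 mod 26 is 9. Treating letters as 0–25, the rule is x ↦ 3x + 17 (mod 26).
Undoing it on bpezt: b(1)→9·(1−17)≡12=m; p(15)→9·(15−17)≡8=i; e(4)→9·(4−17)≡13=n; z(25)→9·(25−17)≡20=u; t(19)→9·(19−17)≡18=s (all mod 26).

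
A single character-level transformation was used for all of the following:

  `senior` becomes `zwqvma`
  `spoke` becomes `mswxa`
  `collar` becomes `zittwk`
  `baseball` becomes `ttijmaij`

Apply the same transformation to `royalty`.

gbtigwz

The output letters match the input read backwards, each shifted +8: senior reversed is roines. Read the word backwards and shift each letter +8.
Applying it to royalty: reverse → ytlayor; then shift: y+8=g, t+8=b, l+8=t, a+8=i, y+8=g, o+8=w, r+8=z.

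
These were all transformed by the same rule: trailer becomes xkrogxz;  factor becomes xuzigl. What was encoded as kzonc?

white

Two steps: reverse the string, then apply a Caesar shift of +6.
Decoding kzonc: shift back: k−6=e, z−6=t, o−6=i, n−6=h, c−6=w → etihw; then reverse → white.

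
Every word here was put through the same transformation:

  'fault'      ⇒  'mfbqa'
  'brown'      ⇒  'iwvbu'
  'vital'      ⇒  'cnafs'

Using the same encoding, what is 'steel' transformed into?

zyljs

Shifts by position in fault: pos 0: f→m (+7), pos 1: a→f (+5), pos 2: u→b (+7), pos 3: l→q (+5) — repeating every 2. It's a Vigenère-style cipher with numeric key [7,5]: position i shifts by key[i mod 2].
Applying it to steel: s+7=z, t+5=y, e+7=l, e+5=j, l+7=s.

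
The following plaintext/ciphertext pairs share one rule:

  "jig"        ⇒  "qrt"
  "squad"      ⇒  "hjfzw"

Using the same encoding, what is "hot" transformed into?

slg

Each pair mirrors across the alphabet (j↔q, i↔r, g↔t): positions sum to 25. This is the alphabet-reversal cipher (Atbash): a becomes z, b becomes y, etc.
Applying it to hot: h↔s, o↔l, t↔g.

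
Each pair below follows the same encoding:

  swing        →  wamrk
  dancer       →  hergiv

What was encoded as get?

cap

Compare letters: s→w is +4, w→a is +4, i→m is +4 — a constant shift. Each letter is shifted forward by 4 in the alphabet (a Caesar shift of +4).
Reversing it on get: g−4=c, e−4=a, t−4=p.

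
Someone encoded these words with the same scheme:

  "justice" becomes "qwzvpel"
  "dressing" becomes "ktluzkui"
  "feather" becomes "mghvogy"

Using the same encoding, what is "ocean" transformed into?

velcu

Shifts by position in justice: pos 0: j→q (+7), pos 1: u→w (+2), pos 2: s→z (+7), pos 3: t→v (+2) — repeating every 2. The shifts repeat in a cycle of length 2: positions 0,1,… shift by +7, +2, then the pattern repeats.
For ocean: o+7=v, c+2=e, e+7=l, a+2=c, n+7=u.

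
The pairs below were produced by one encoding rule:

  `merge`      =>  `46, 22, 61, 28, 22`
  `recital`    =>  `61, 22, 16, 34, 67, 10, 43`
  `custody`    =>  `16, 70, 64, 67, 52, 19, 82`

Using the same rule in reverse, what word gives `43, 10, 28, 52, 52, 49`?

The formula is n = 3×(alphabet index, a=1) + 7.
Decoding 43, 10, 28, 52, 52, 49: 43→(43−7)÷3=12=l, 10→(10−7)÷3=1=a, 28→(28−7)÷3=7=g, 52→(52−7)÷3=15=o, 52→(52−7)÷3=15=o, 49→(49−7)÷3=14=n.

lagoon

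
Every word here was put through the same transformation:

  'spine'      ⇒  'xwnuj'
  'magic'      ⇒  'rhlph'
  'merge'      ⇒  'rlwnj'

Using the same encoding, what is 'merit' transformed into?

It's a Vigenère-style cipher with numeric key [5,7]: position i shifts by key[i mod 2].
For merit: m+5=r, e+7=l, r+5=w, i+7=p, t+5=y.

rlwpy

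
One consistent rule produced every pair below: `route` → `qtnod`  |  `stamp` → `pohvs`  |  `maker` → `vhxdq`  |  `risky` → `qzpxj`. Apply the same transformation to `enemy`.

r(17)→q(16) and o(14)→t(19) fit y≡25x+7 (mod 26); the inverse of 25 mod 26 is 25. This is an affine cipher: with a=0,…,z=25, each position x becomes (25x+7) mod 26.
On enemy: e(4)→25·4+7≡3=d; n(13)→25·13+7≡20=u; e(4)→25·4+7≡3=d; m(12)→25·12+7≡21=v; y(24)→25·24+7≡9=j (all mod 26).

dudvj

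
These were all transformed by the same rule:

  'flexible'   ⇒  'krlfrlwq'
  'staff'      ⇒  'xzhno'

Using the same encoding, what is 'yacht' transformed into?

dgjpc

In flexible: f→k is +5, l→r is +6, e→l is +7, x→f is +8 — the shift increases by 1 each position. The shift increases by 1 at each position, starting from +5: 5, 6, 7, ….
On yacht: y+5=d, a+6=g, c+7=j, h+8=p, t+9=c.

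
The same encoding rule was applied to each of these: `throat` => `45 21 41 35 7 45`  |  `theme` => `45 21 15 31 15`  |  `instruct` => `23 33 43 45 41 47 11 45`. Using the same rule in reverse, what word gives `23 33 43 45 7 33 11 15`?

instance

t(#20)→45 and h(#8)→21: differences scale by 2, so n = 2·pos + 5. With a=1..z=26, the number is 2·pos + 5.
Decoding 23 33 43 45 7 33 11 15: 23→(23−5)÷2=9=i, 33→(33−5)÷2=14=n, 43→(43−5)÷2=19=s, 45→(45−5)÷2=20=t, 7→(7−5)÷2=1=a, 33→(33−5)÷2=14=n, 11→(11−5)÷2=3=c, 15→(15−5)÷2=5=e.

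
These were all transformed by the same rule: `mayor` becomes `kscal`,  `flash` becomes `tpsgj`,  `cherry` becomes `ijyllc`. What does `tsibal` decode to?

m(12)→k(10) and a(0)→s(18) fit y≡21x+18 (mod 26); the inverse of 21 mod 26 is 5. This is an affine cipher: with a=0,…,z=25, each position x becomes (21x+18) mod 26.
Decoding tsibal: t(19)→5·(19−18)≡5=f; s(18)→5·(18−18)≡0=a; i(8)→5·(8−18)≡2=c; b(1)→5·(1−18)≡19=t; a(0)→5·(0−18)≡14=o; l(11)→5·(11−18)≡17=r (all mod 26).

factor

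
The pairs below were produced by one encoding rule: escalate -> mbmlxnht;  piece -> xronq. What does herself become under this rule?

pnbdqyt

The shift increases by 1 at each position, starting from +8: 8, 9, 10, ….
For herself: h+8=p, e+9=n, r+10=b, s+11=d, e+12=q, l+13=y, f+14=t.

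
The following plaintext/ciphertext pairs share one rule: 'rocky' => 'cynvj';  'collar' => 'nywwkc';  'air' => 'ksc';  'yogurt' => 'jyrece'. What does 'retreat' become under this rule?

The shift depends on letter class: consonant r→c is +11, but vowel o→y is +10. The rule splits by letter class: vowels +10, consonants +11.
On retreat: r(cons)+11=c, e(vowel)+10=o, t(cons)+11=e, r(cons)+11=c, e(vowel)+10=o, a(vowel)+10=k, t(cons)+11=e.

coecoke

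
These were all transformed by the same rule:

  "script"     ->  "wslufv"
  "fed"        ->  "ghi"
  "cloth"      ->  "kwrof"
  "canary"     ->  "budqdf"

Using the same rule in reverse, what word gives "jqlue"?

bring

The output letters match the input read backwards, each shifted +3: script reversed is tpircs. Read the word backwards and shift each letter +3.
Decoding jqlue: shift back: j−3=g, q−3=n, l−3=i, u−3=r, e−3=b → gnirb; then reverse → bring.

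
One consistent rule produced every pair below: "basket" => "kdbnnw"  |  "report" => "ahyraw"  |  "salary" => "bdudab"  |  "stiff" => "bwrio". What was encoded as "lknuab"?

The shifts repeat in a cycle of length 2: positions 0,1,… shift by +9, +3, then the pattern repeats.
Undoing it on lknuab: l−9=c, k−3=h, n−9=e, u−3=r, a−9=r, b−3=y.

cherry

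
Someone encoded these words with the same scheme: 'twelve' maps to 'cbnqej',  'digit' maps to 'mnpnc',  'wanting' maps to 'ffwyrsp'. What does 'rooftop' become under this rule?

atxkcty

Shifts by position in twelve: pos 0: t→c (+9), pos 1: w→b (+5), pos 2: e→n (+9), pos 3: l→q (+5) — repeating every 2. It's a Vigenère-style cipher with numeric key [9,5]: position i shifts by key[i mod 2].
Applying it to rooftop: r+9=a, o+5=t, o+9=x, f+5=k, t+9=c, o+5=t, p+9=y.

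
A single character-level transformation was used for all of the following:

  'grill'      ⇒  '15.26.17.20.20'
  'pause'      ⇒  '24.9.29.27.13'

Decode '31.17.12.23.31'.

widow

g is letter #7 and maps to 15: an offset of 8. The number is (letter's place in the alphabet, a=1) + 8.
Decoding 31.17.12.23.31: 31→(31−8)÷1=23=w, 17→(17−8)÷1=9=i, 12→(12−8)÷1=4=d, 23→(23−8)÷1=15=o, 31→(31−8)÷1=23=w.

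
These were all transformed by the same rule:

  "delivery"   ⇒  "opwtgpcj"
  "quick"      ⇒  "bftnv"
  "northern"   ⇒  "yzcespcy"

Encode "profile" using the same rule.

Compare letters: d→o is +11, e→p is +11, l→w is +11 — a constant shift. This is a Caesar cipher with shift 11.
Applying it to profile: p+11=a, r+11=c, o+11=z, f+11=q, i+11=t, l+11=w, e+11=p.

aczqtwp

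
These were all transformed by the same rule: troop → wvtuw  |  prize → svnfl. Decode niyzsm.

kettle

In troop: t→w is +3, r→v is +4, o→t is +5, o→u is +6 — the shift increases by 1 each position. The shift increases by 1 at each position, starting from +3: 3, 4, 5, ….
Reversing it on niyzsm: n−3=k, i−4=e, y−5=t, z−6=t, s−7=l, m−8=e.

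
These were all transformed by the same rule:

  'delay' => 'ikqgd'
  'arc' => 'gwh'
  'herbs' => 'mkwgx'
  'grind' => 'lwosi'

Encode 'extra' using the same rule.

The shift depends on letter class: consonant d→i is +5, but vowel e→k is +6. Two shifts are in play — +6 for a/e/i/o/u, +5 for every other letter.
For extra: e(vowel)+6=k, x(cons)+5=c, t(cons)+5=y, r(cons)+5=w, a(vowel)+6=g.

kcywg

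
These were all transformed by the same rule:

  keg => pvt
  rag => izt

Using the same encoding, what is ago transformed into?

Each pair mirrors across the alphabet (k↔p, e↔v, g↔t): positions sum to 25. Each letter is replaced by its mirror in the alphabet: a↔z, b↔y, c↔x, and so on (the Atbash cipher).
For ago: a↔z, g↔t, o↔l.

ztl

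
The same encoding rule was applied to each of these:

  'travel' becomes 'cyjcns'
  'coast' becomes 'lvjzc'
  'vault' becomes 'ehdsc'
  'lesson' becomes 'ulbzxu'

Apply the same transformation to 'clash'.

The shifts repeat in a cycle of length 2: positions 0,1,… shift by +9, +7, then the pattern repeats.
On clash: c+9=l, l+7=s, a+9=j, s+7=z, h+9=q.

lsjzq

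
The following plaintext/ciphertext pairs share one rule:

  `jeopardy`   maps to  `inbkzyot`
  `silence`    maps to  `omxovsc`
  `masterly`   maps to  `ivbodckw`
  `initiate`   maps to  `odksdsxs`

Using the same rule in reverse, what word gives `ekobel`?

The output letters match the input read backwards, each shifted +10: jeopardy reversed is ydrapoej. Two steps: reverse the string, then apply a Caesar shift of +10.
Decoding ekobel: shift back: e−10=u, k−10=a, o−10=e, b−10=r, e−10=u, l−10=b → uaerub; then reverse → bureau.

bureau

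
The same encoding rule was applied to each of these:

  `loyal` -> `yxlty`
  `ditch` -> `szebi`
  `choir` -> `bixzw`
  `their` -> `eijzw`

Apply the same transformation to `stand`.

l(11)→y(24) and o(14)→x(23) fit y≡17x+19 (mod 26); the inverse of 17 mod 26 is 23. Treating letters as 0–25, the rule is x ↦ 17x + 19 (mod 26).
On stand: s(18)→17·18+19≡13=n; t(19)→17·19+19≡4=e; a(0)→17·0+19≡19=t; n(13)→17·13+19≡6=g; d(3)→17·3+19≡18=s (all mod 26).

netgs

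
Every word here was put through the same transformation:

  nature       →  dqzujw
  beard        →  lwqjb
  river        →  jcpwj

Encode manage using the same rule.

iqdqmw

This is an affine cipher: with a=0,…,z=25, each position x becomes (21x+16) mod 26.
Applying it to manage: m(12)→21·12+16≡8=i; a(0)→21·0+16≡16=q; n(13)→21·13+16≡3=d; a(0)→21·0+16≡16=q; g(6)→21·6+16≡12=m; e(4)→21·4+16≡22=w (all mod 26).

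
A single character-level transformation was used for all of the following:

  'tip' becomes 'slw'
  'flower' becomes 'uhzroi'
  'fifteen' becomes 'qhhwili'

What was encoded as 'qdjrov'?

slogan

The output letters match the input read backwards, each shifted +3: tip reversed is pit. Two steps: reverse the string, then apply a Caesar shift of +3.
Reversing it on qdjrov: shift back: q−3=n, d−3=a, j−3=g, r−3=o, o−3=l, v−3=s → nagols; then reverse → slogan.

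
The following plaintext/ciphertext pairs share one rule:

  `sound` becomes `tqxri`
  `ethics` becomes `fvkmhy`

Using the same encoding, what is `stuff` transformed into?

tvxjk

Each letter shifts forward by (position + 1), i.e. 1, 2, 3, … — the shift grows by one for each successive letter.
Applying it to stuff: s+1=t, t+2=v, u+3=x, f+4=j, f+5=k.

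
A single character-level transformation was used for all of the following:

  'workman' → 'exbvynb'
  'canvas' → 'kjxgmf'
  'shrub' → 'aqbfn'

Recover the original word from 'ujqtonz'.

magical

In workman: w→e is +8, o→x is +9, r→b is +10, k→v is +11 — the shift increases by 1 each position. Each letter shifts forward by (position + 8), i.e. 8, 9, 10, … — the shift grows by one for each successive letter.
Decoding ujqtonz: u−8=m, j−9=a, q−10=g, t−11=i, o−12=c, n−13=a, z−14=l.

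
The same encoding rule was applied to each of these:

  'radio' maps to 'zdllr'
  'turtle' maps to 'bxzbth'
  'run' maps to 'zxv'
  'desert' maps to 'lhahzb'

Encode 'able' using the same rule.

The rule splits by letter class: vowels +3, consonants +8.
On able: a(vowel)+3=d, b(cons)+8=j, l(cons)+8=t, e(vowel)+3=h.

djth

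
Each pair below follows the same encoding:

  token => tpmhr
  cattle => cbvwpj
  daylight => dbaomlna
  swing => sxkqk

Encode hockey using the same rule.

hpenid

In token: t→t is +0, o→p is +1, k→m is +2, e→h is +3 — the shift increases by 1 each position. The shift increases by 1 at each position, starting from +0: 0, 1, 2, ….
Applying it to hockey: h+0=h, o+1=p, c+2=e, k+3=n, e+4=i, y+5=d.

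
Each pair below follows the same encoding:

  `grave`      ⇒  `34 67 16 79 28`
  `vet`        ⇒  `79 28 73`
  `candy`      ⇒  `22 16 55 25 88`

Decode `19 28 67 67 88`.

berry

Each letter becomes 3×(its alphabet position, a=1..z=26) + 13.
Decoding 19 28 67 67 88: 19→(19−13)÷3=2=b, 28→(28−13)÷3=5=e, 67→(67−13)÷3=18=r, 67→(67−13)÷3=18=r, 88→(88−13)÷3=25=y.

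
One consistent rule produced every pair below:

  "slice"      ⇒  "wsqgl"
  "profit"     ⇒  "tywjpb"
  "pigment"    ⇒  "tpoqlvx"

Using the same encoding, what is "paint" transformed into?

Shifts by position in slice: pos 0: s→w (+4), pos 1: l→s (+7), pos 2: i→q (+8), pos 3: c→g (+4), pos 4: e→l (+7) — repeating every 3. It's a Vigenère-style cipher with numeric key [4,7,8]: position i shifts by key[i mod 3].
For paint: p+4=t, a+7=h, i+8=q, n+4=r, t+7=a.

thqra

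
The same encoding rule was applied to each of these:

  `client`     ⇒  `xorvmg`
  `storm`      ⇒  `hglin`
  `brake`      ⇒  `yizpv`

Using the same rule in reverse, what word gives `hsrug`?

Each pair mirrors across the alphabet (c↔x, l↔o, i↔r): positions sum to 25. This is the alphabet-reversal cipher (Atbash): a becomes z, b becomes y, etc.
Decoding hsrug: h↔s, s↔h, r↔i, u↔f, g↔t.

shift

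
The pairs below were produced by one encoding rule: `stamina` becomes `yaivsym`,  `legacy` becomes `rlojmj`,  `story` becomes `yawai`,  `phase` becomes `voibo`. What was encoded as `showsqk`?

magnify

In stamina: s→y is +6, t→a is +7, a→i is +8, m→v is +9 — the shift increases by 1 each position. Each letter shifts forward by (position + 6), i.e. 6, 7, 8, … — the shift grows by one for each successive letter.
Decoding showsqk: s−6=m, h−7=a, o−8=g, w−9=n, s−10=i, q−11=f, k−12=y.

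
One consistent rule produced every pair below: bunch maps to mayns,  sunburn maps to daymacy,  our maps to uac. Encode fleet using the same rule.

qwkke

The shift depends on letter class: consonant b→m is +11, but vowel u→a is +6. Vowels shift forward by 6 and consonants shift forward by 11.
For fleet: f(cons)+11=q, l(cons)+11=w, e(vowel)+6=k, e(vowel)+6=k, t(cons)+11=e.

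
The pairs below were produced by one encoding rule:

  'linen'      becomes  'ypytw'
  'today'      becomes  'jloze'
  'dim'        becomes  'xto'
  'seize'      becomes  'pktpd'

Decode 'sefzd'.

The output letters match the input read backwards, each shifted +11: linen reversed is nenil. Two steps: reverse the string, then apply a Caesar shift of +11.
Undoing it on sefzd: shift back: s−11=h, e−11=t, f−11=u, z−11=o, d−11=s → htuos; then reverse → south.

south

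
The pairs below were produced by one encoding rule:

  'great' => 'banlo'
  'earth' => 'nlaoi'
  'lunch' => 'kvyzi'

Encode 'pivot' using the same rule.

mpcfo

g(6)→b(1) and r(17)→a(0) fit y≡7x+11 (mod 26); the inverse of 7 mod 26 is 15. This is an affine cipher: with a=0,…,z=25, each position x becomes (7x+11) mod 26.
Applying it to pivot: p(15)→7·15+11≡12=m; i(8)→7·8+11≡15=p; v(21)→7·21+11≡2=c; o(14)→7·14+11≡5=f; t(19)→7·19+11≡14=o (all mod 26).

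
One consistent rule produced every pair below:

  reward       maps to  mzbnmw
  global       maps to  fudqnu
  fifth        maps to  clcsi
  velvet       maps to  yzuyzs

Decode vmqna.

urban

r(17)→m(12) and e(4)→z(25) fit y≡3x+13 (mod 26); the inverse of 3 mod 26 is 9. Each letter's alphabet position (a=0..z=25) is mapped through 3·x+13 mod 26 — an affine cipher.
Undoing it on vmqna: v(21)→9·(21−13)≡20=u; m(12)→9·(12−13)≡17=r; q(16)→9·(16−13)≡1=b; n(13)→9·(13−13)≡0=a; a(0)→9·(0−13)≡13=n (all mod 26).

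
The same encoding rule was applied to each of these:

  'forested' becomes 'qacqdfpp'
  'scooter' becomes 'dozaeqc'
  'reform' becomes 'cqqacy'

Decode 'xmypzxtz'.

The shifts repeat in a cycle of length 2: positions 0,1,… shift by +11, +12, then the pattern repeats.
Reversing it on xmypzxtz: x−11=m, m−12=a, y−11=n, p−12=d, z−11=o, x−12=l, t−11=i, z−12=n.

mandolin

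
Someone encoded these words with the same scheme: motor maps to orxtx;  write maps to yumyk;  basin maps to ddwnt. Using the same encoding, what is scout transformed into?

Letter i (0-indexed) is shifted by i+2, so successive shifts are 2, 3, 4, ….
For scout: s+2=u, c+3=f, o+4=s, u+5=z, t+6=z.

ufszz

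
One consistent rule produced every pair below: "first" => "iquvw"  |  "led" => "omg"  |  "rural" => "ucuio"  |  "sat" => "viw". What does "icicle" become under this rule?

The shift depends on letter class: consonant f→i is +3, but vowel i→q is +8. Vowels shift forward by 8 and consonants shift forward by 3.
For icicle: i(vowel)+8=q, c(cons)+3=f, i(vowel)+8=q, c(cons)+3=f, l(cons)+3=o, e(vowel)+8=m.

qfqfom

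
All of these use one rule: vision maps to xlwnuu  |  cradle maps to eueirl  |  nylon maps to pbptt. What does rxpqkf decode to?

pulley

The shift increases by 1 at each position, starting from +2: 2, 3, 4, ….
Reversing it on rxpqkf: r−2=p, x−3=u, p−4=l, q−5=l, k−6=e, f−7=y.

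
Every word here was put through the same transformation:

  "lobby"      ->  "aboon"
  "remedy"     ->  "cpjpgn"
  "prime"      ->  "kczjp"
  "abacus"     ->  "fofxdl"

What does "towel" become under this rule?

l(11)→a(0) and o(14)→b(1) fit y≡9x+5 (mod 26); the inverse of 9 mod 26 is 3. Each letter's alphabet position (a=0..z=25) is mapped through 9·x+5 mod 26 — an affine cipher.
For towel: t(19)→9·19+5≡20=u; o(14)→9·14+5≡1=b; w(22)→9·22+5≡21=v; e(4)→9·4+5≡15=p; l(11)→9·11+5≡0=a (all mod 26).

ubvpa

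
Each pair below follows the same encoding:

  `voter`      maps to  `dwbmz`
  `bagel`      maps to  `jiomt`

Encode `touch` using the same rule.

Compare letters: v→d is +8, o→w is +8, t→b is +8 — a constant shift. Every letter moves 8 places later in the alphabet, wrapping around z→a.
On touch: t+8=b, o+8=w, u+8=c, c+8=k, h+8=p.

bwckp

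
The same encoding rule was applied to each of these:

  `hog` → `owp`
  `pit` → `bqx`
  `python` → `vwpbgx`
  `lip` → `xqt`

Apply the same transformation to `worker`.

The output letters match the input read backwards, each shifted +8: hog reversed is goh. Two steps: reverse the string, then apply a Caesar shift of +8.
Applying it to worker: reverse → rekrow; then shift: r+8=z, e+8=m, k+8=s, r+8=z, o+8=w, w+8=e.

zmszwe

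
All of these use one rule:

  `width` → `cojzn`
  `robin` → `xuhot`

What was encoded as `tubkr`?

Compare letters: w→c is +6, i→o is +6, d→j is +6 — a constant shift. Every letter moves 6 places later in the alphabet, wrapping around z→a.
Decoding tubkr: t−6=n, u−6=o, b−6=v, k−6=e, r−6=l.

novel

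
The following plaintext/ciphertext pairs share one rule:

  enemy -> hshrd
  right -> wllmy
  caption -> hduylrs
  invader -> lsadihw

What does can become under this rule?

hds

The shift depends on letter class: consonant n→s is +5, but vowel e→h is +3. The rule splits by letter class: vowels +3, consonants +5.
On can: c(cons)+5=h, a(vowel)+3=d, n(cons)+5=s.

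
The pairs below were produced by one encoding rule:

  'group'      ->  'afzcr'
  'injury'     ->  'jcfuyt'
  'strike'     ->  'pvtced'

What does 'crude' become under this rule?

The output letters match the input read backwards, each shifted +11: group reversed is puorg. Two steps: reverse the string, then apply a Caesar shift of +11.
For crude: reverse → edurc; then shift: e+11=p, d+11=o, u+11=f, r+11=c, c+11=n.

pofcn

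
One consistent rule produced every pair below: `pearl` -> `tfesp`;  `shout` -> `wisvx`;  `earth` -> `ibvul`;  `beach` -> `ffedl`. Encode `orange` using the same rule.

Shifts by position in pearl: pos 0: p→t (+4), pos 1: e→f (+1), pos 2: a→e (+4), pos 3: r→s (+1) — repeating every 2. The shifts repeat in a cycle of length 2: positions 0,1,… shift by +4, +1, then the pattern repeats.
For orange: o+4=s, r+1=s, a+4=e, n+1=o, g+4=k, e+1=f.

sseokf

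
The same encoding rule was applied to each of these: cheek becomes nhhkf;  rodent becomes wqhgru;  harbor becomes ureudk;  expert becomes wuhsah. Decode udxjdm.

jaguar

The output letters match the input read backwards, each shifted +3: cheek reversed is keehc. Two steps: reverse the string, then apply a Caesar shift of +3.
Reversing it on udxjdm: shift back: u−3=r, d−3=a, x−3=u, j−3=g, d−3=a, m−3=j → raugaj; then reverse → jaguar.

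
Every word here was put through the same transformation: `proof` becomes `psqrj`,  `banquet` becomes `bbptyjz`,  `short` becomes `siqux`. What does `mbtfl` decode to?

march

Each letter shifts forward by its position index (0, 1, 2, …) — the shift grows by one for each successive letter.
Reversing it on mbtfl: m−0=m, b−1=a, t−2=r, f−3=c, l−4=h.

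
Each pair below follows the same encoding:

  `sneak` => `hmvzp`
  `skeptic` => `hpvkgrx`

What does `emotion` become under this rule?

vnlgrlm

Each pair mirrors across the alphabet (s↔h, n↔m, e↔v): positions sum to 25. Each letter is replaced by its mirror in the alphabet: a↔z, b↔y, c↔x, and so on (the Atbash cipher).
For emotion: e↔v, m↔n, o↔l, t↔g, i↔r, o↔l, n↔m.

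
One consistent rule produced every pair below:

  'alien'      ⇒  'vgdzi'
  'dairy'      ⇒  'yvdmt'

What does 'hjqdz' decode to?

Compare letters: a→v is +21, l→g is +21, i→d is +21 — a constant shift. Every letter moves 21 places later in the alphabet, wrapping around z→a.
Reversing it on hjqdz: h−21=m, j−21=o, q−21=v, d−21=i, z−21=e.

movie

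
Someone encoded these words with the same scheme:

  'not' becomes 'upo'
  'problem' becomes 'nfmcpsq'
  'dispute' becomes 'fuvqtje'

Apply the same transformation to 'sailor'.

The output letters match the input read backwards, each shifted +1: not reversed is ton. Read the word backwards and shift each letter +1.
For sailor: reverse → rolias; then shift: r+1=s, o+1=p, l+1=m, i+1=j, a+1=b, s+1=t.

spmjbt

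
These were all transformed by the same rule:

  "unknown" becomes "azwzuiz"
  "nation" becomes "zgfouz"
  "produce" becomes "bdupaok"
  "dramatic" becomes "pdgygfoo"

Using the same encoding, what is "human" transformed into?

taygz

Two shifts are in play — +6 for a/e/i/o/u, +12 for every other letter.
Applying it to human: h(cons)+12=t, u(vowel)+6=a, m(cons)+12=y, a(vowel)+6=g, n(cons)+12=z.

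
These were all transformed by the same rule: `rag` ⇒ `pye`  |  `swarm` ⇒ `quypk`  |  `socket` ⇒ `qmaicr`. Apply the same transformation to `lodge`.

Compare letters: r→p is +24, a→y is +24, g→e is +24 — a constant shift. Every letter moves 24 places later in the alphabet, wrapping around z→a.
Applying it to lodge: l+24=j, o+24=m, d+24=b, g+24=e, e+24=c.

jmbec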